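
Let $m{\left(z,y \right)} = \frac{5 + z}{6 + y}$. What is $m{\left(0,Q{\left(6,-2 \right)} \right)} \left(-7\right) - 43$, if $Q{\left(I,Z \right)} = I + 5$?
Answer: $- \frac{766}{17} \approx -45.059$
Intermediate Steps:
$Q{\left(I,Z \right)} = 5 + I$
$m{\left(z,y \right)} = \frac{5 + z}{6 + y}$
$m{\left(0,Q{\left(6,-2 \right)} \right)} \left(-7\right) - 43 = \frac{5 + 0}{6 + \left(5 + 6\right)} \left(-7\right) - 43 = \frac{1}{6 + 11} \cdot 5 \left(-7\right) - 43 = \frac{1}{17} \cdot 5 \left(-7\right) - 43 = \frac{5}{17} \left(-7\right) - 43 = - \frac{35}{17} - 43 = - \frac{766}{17}$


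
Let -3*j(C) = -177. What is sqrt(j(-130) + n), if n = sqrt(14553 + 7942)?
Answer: sqrt(59 + sqrt(22495)) ≈ 14.456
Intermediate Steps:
j(C) = 59 (j(C) = -1/3*(-177) = 59)
n = sqrt(22495) ≈ 149.98
sqrt(j(-130) + n) = sqrt(59 + sqrt(22495))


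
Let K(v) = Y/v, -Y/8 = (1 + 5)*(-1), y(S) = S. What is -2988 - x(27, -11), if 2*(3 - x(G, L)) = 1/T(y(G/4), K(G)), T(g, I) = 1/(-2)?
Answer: -2992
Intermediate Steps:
Y = 48 (Y = -8*(1 + 5)*(-1) = -48*(-1) = -8*(-6) = 48)
K(v) = 48/v
T(g, I) = -1/2
x(G, L) = 4 (x(G, L) = 3 - 1/(2*(-1/2)) = 3 - 1/2*(-2) = 3 + 1 = 4)
-2988 - x(27, -11) = -2988 - 1*4 = -2988 - 4 = -2992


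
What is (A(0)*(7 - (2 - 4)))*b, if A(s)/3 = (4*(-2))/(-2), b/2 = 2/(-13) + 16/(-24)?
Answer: -2304/13 ≈ -177.23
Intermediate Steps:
b = -64/39 (b = 2*(2/(-13) + 16/(-24)) = 2*(2*(-1/13) + 16*(-1/24)) = 2*(-2/13 - ⅔) = 2*(-32/39) = -64/39 ≈ -1.6410)
A(s) = 12 (A(s) = 3*((4*(-2))/(-2)) = 3*(-8*(-½)) = 3*4 = 12)
(A(0)*(7 - (2 - 4)))*b = (12*(7 - (2 - 4)))*(-64/39) = (12*(7 - 1*(-2)))*(-64/39) = (12*(7 + 2))*(-64/39) = (12*9)*(-64/39) = 108*(-64/39) = -2304/13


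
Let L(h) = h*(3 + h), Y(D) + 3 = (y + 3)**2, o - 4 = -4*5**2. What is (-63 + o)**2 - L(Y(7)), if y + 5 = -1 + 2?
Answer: 25283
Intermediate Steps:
o = -96 (o = 4 - 4*5**2 = 4 - 4*25 = 4 - 100 = -96)
y = -4 (y = -5 + (-1 + 2) = -5 + 1 = -4)
Y(D) = -2 (Y(D) = -3 + (-4 + 3)**2 = -3 + (-1)**2 = -3 + 1 = -2)
(-63 + o)**2 - L(Y(7)) = (-63 - 96)**2 - (-2)*(3 - 2) = (-159)**2 - (-2) = 25281 - 1*(-2) = 25281 + 2 = 25283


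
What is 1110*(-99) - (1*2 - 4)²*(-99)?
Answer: -109494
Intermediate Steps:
1110*(-99) - (1*2 - 4)²*(-99) = -109890 - (2 - 4)²*(-99) = -109890 - (-2)²*(-99) = -109890 - 4*(-99) = -109890 - 1*(-396) = -109890 + 396 = -109494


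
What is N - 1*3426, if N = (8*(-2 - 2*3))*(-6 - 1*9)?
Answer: -2466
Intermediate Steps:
N = 960 (N = (8*(-2 - 6))*(-6 - 9) = (8*(-8))*(-15) = -64*(-15) = 960)
N - 1*3426 = 960 - 1*3426 = 960 - 3426 = -2466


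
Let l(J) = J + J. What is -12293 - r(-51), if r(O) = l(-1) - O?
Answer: -12342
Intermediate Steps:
l(J) = 2*J
r(O) = -2 - O (r(O) = 2*(-1) - O = -2 - O)
-12293 - r(-51) = -12293 - (-2 - 1*(-51)) = -12293 - (-2 + 51) = -12293 - 1*49 = -12293 - 49 = -12342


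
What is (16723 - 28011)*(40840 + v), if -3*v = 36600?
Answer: -323288320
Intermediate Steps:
v = -12200 (v = -1/3*36600 = -12200)
(16723 - 28011)*(40840 + v) = (16723 - 28011)*(40840 - 12200) = -11288*28640 = -323288320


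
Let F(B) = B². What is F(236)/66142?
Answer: 27848/33071 ≈ 0.84207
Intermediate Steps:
F(236)/66142 = 236²/66142 = 55696*(1/66142) = 27848/33071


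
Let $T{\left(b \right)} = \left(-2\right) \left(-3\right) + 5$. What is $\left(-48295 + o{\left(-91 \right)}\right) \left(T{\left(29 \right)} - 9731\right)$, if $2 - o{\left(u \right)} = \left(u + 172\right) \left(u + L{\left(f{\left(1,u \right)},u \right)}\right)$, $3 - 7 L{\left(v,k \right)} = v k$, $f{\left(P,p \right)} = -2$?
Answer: $\frac{2643402600}{7} \approx 3.7763 \cdot 10^{8}$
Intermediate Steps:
$T{\left(b \right)} = 11$ ($T{\left(b \right)} = 6 + 5 = 11$)
$L{\left(v,k \right)} = \frac{3}{7} - \frac{k v}{7}$ ($L{\left(v,k \right)} = \frac{3}{7} - \frac{v k}{7} = \frac{3}{7} - \frac{k v}{7}$)
$o{\left(u \right)} = 2 - \left(172 + u\right) \left(\frac{3}{7} + \frac{9 u}{7}\right)$ ($o{\left(u \right)} = 2 - \left(u + 172\right) \left(u - \left(- \frac{3}{7} + \frac{1}{7} u \left(-2\right)\right)\right) = 2 - \left(172 + u\right) \left(u + \left(\frac{3}{7} + \frac{2 u}{7}\right)\right) = 2 - \left(172 + u\right) \left(\frac{3}{7} + \frac{9 u}{7}\right)$)
$\left(-48295 + o{\left(-91 \right)}\right) \left(T{\left(29 \right)} - 9731\right) = \left(-48295 - \left(- \frac{140639}{7} + 10647\right)\right) \left(11 - 9731\right) = \left(-48295 - - \frac{66110}{7}\right) \left(-9720\right) = \left(-48295 + \frac{66110}{7}\right) \left(-9720\right) = \left(- \frac{271955}{7}\right) \left(-9720\right) = \frac{2643402600}{7}$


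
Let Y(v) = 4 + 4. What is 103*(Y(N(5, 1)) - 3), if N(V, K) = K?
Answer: 515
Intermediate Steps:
Y(v) = 8
103*(Y(N(5, 1)) - 3) = 103*(8 - 3) = 103*5 = 515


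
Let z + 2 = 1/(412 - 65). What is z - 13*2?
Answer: -9715/347 ≈ -27.997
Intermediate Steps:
z = -693/347 (z = -2 + 1/(412 - 65) = -2 + 1/347 = -693/347 ≈ -1.9971)
z - 13*2 = -693/347 - 13*2 = -693/347 - 1*26 = -693/347 - 26 = -9715/347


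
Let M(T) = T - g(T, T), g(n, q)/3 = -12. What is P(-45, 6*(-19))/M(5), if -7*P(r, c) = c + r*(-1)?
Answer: 69/287 ≈ 0.24042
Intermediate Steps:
g(n, q) = -36 (g(n, q) = 3*(-12) = -36)
P(r, c) = -c/7 + r/7 (P(r, c) = -(c + r*(-1))/7 = -(c - r)/7 = -c/7 + r/7)
M(T) = 36 + T (M(T) = T - 1*(-36) = T + 36 = 36 + T)
P(-45, 6*(-19))/M(5) = (-6*(-19)/7 + (1/7)*(-45))/(36 + 5) = (-1/7*(-114) - 45/7)/41 = (114/7 - 45/7)*(1/41) = (69/7)*(1/41) = 69/287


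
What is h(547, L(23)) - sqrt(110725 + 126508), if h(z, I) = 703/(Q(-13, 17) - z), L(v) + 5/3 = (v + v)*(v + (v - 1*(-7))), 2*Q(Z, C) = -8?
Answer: -37/29 - sqrt(237233) ≈ -488.34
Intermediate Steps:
Q(Z, C) = -4 (Q(Z, C) = (1/2)*(-8) = -4)
L(v) = -5/3 + 2*v*(7 + 2*v) (L(v) = -5/3 + (v + v)*(v + (v - 1*(-7))) = -5/3 + (2*v)*(v + (v + 7)) = -5/3 + (2*v)*(v + (7 + v)) = -5/3 + (2*v)*(7 + 2*v) = -5/3 + 2*v*(7 + 2*v))
h(z, I) = 703/(-4 - z)
h(547, L(23)) - sqrt(110725 + 126508) = -703/(4 + 547) - sqrt(110725 + 126508) = -703/551 - sqrt(237233) = -703*1/551 - sqrt(237233) = -37/29 - sqrt(237233)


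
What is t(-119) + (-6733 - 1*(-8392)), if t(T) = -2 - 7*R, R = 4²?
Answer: 1545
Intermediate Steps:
R = 16
t(T) = -114 (t(T) = -2 - 7*16 = -2 - 112 = -114)
t(-119) + (-6733 - 1*(-8392)) = -114 + (-6733 - 1*(-8392)) = -114 + (-6733 + 8392) = -114 + 1659 = 1545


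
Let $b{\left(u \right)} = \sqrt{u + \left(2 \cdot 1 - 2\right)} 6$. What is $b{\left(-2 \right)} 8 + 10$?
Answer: $10 + 48 i \sqrt{2} \approx 10.0 + 67.882 i$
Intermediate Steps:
$b{\left(u \right)} = 6 \sqrt{u}$ ($b{\left(u \right)} = \sqrt{u + \left(2 - 2\right)} 6 = \sqrt{u + 0} \cdot 6 = \sqrt{u} 6 = 6 \sqrt{u}$)
$b{\left(-2 \right)} 8 + 10 = 6 \sqrt{-2} \cdot 8 + 10 = 6 i \sqrt{2} \cdot 8 + 10 = 48 i \sqrt{2} + 10 = 10 + 48 i \sqrt{2}$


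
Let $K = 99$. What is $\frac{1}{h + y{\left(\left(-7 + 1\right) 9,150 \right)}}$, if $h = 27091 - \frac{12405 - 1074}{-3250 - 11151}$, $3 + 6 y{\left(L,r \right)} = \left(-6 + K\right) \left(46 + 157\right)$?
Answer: $\frac{14401}{435454368} \approx 3.3071 \cdot 10^{-5}$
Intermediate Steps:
$y{\left(L,r \right)} = 3146$ ($y{\left(L,r \right)} = - \frac{1}{2} + \frac{\left(-6 + 99\right) \left(46 + 157\right)}{6} = - \frac{1}{2} + \frac{93 \cdot 203}{6} = - \frac{1}{2} + \frac{1}{6} \cdot 18879 = - \frac{1}{2} + \frac{6293}{2} = 3146$)
$h = \frac{390148822}{14401}$ ($h = 27091 - \frac{11331}{-14401} = 27091 - 11331 \left(- \frac{1}{14401}\right) = 27091 - - \frac{11331}{14401} = 27091 + \frac{11331}{14401} = \frac{390148822}{14401} \approx 27092.0$)
$\frac{1}{h + y{\left(\left(-7 + 1\right) 9,150 \right)}} = \frac{1}{\frac{390148822}{14401} + 3146} = \frac{1}{\frac{435454368}{14401}} = \frac{14401}{435454368}$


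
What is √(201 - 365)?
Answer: 2*I*√41 ≈ 12.806*I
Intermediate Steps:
√(201 - 365) = √(-164) = 2*I*√41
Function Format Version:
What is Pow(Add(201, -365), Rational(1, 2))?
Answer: Mul(2, I, Pow(41, Rational(1, 2))) ≈ Mul(12.806, I)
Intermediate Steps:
Pow(Add(201, -365), Rational(1, 2)) = Pow(-164, Rational(1, 2)) = Mul(2, I, Pow(41, Rational(1, 2)))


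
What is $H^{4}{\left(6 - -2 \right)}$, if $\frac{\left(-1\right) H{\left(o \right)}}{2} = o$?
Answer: $65536$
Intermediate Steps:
$H{\left(o \right)} = - 2 o$
$H^{4}{\left(6 - -2 \right)} = \left(- 2 \left(6 - -2\right)\right)^{4} = \left(- 2 \left(6 + 2\right)\right)^{4} = \left(\left(-2\right) 8\right)^{4} = \left(-16\right)^{4} = 65536$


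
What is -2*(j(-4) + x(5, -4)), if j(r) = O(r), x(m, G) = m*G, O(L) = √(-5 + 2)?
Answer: 40 - 2*I*√3 ≈ 40.0 - 3.4641*I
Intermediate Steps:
O(L) = I*√3 (O(L) = √(-3) = I*√3)
x(m, G) = G*m
j(r) = I*√3
-2*(j(-4) + x(5, -4)) = -2*(I*√3 - 4*5) = -2*(I*√3 - 20) = -2*(-20 + I*√3) = 40 - 2*I*√3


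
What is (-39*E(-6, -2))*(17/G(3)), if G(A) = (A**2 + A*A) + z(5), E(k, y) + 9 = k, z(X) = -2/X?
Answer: 49725/88 ≈ 565.06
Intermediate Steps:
E(k, y) = -9 + k
G(A) = -2/5 + 2*A**2 (G(A) = (A**2 + A*A) - 2/5 = (A**2 + A**2) - 2*1/5 = 2*A**2 - 2/5 = -2/5 + 2*A**2)
(-39*E(-6, -2))*(17/G(3)) = (-39*(-9 - 6))*(17/(-2/5 + 2*3**2)) = (-39*(-15))*(17/(-2/5 + 2*9)) = 585*(17/(-2/5 + 18)) = 585*(17/(88/5)) = 585*(17*(5/88)) = 585*(85/88) = 49725/88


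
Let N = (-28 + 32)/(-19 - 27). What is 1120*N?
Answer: -2240/23 ≈ -97.391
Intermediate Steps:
N = -2/23 (N = 4/(-46) = 4*(-1/46) = -2/23 ≈ -0.086957)
1120*N = 1120*(-2/23) = -2240/23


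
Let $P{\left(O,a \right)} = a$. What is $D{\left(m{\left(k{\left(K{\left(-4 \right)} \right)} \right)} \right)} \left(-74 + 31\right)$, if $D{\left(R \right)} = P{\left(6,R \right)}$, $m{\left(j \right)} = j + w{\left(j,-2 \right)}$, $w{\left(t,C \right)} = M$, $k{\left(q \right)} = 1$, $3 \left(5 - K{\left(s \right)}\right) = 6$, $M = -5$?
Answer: $172$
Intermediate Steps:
$K{\left(s \right)} = 3$ ($K{\left(s \right)} = 5 - 2 = 3$)
$w{\left(t,C \right)} = -5$
$m{\left(j \right)} = -5 + j$ ($m{\left(j \right)} = j - 5 = -5 + j$)
$D{\left(R \right)} = R$
$D{\left(m{\left(k{\left(K{\left(-4 \right)} \right)} \right)} \right)} \left(-74 + 31\right) = \left(-5 + 1\right) \left(-74 + 31\right) = \left(-4\right) \left(-43\right) = 172$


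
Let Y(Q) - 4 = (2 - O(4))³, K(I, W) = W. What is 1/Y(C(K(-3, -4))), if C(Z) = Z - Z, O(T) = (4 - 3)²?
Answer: ⅕ ≈ 0.20000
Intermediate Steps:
O(T) = 1 (O(T) = 1² = 1)
C(Z) = 0
Y(Q) = 5 (Y(Q) = 4 + (2 - 1*1)³ = 4 + (2 - 1)³ = 4 + 1³ = 4 + 1 = 5)
1/Y(C(K(-3, -4))) = 1/5 = ⅕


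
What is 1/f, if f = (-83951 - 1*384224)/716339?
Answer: -716339/468175 ≈ -1.5301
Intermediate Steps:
f = -468175/716339 (f = (-83951 - 384224)*(1/716339) = -468175*1/716339 = -468175/716339 ≈ -0.65357)
1/f = 1/(-468175/716339) = -716339/468175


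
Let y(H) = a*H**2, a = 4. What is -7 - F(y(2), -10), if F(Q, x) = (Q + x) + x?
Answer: -3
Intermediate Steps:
y(H) = 4*H**2
F(Q, x) = Q + 2*x
-7 - F(y(2), -10) = -7 - (4*2**2 + 2*(-10)) = -7 - (4*4 - 20) = -7 - (16 - 20) = -7 - 1*(-4) = -7 + 4 = -3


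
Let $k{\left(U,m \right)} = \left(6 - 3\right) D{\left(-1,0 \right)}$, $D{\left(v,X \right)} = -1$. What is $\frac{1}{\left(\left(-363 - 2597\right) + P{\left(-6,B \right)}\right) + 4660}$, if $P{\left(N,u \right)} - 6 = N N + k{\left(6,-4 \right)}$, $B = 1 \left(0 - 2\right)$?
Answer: $\frac{1}{1739} \approx 0.00057504$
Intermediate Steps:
$B = -2$ ($B = 1 \left(-2\right) = -2$)
$k{\left(U,m \right)} = -3$ ($k{\left(U,m \right)} = \left(6 - 3\right) \left(-1\right) = 3 \left(-1\right) = -3$)
$P{\left(N,u \right)} = 3 + N^{2}$ ($P{\left(N,u \right)} = 6 + \left(N N - 3\right) = 6 + \left(N^{2} - 3\right) = 6 + \left(-3 + N^{2}\right) = 3 + N^{2}$)
$\frac{1}{\left(\left(-363 - 2597\right) + P{\left(-6,B \right)}\right) + 4660} = \frac{1}{\left(\left(-363 - 2597\right) + \left(3 + \left(-6\right)^{2}\right)\right) + 4660} = \frac{1}{\left(-2960 + \left(3 + 36\right)\right) + 4660} = \frac{1}{\left(-2960 + 39\right) + 4660} = \frac{1}{-2921 + 4660} = \frac{1}{1739}$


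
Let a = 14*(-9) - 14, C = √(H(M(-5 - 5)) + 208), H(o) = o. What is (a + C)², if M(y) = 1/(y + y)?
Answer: (1400 - √20795)²/100 ≈ 15770.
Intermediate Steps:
M(y) = 1/(2*y)
C = √20795/10 (C = √(1/(2*(-5 - 5)) + 208) = √((½)/(-10) + 208) = √((½)*(-⅒) + 208) = √(-1/20 + 208) = √(4159/20) = √20795/10 ≈ 14.420)
a = -140 (a = -126 - 14 = -140)
(a + C)² = (-140 + √20795/10)²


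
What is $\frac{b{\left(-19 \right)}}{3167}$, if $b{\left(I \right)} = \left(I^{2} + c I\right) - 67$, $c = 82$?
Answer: $- \frac{1264}{3167} \approx -0.39912$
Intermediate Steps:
$b{\left(I \right)} = -67 + I^{2} + 82 I$ ($b{\left(I \right)} = \left(I^{2} + 82 I\right) - 67 = -67 + I^{2} + 82 I$)
$\frac{b{\left(-19 \right)}}{3167} = \frac{-67 + \left(-19\right)^{2} + 82 \left(-19\right)}{3167} = \left(-67 + 361 - 1558\right) \frac{1}{3167} = \left(-1264\right) \frac{1}{3167} = - \frac{1264}{3167}$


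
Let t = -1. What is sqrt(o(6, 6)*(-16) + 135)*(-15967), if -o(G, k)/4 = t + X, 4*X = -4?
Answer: -15967*sqrt(7) ≈ -42245.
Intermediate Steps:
X = -1 (X = (1/4)*(-4) = -1)
o(G, k) = 8 (o(G, k) = -4*(-1 - 1) = -4*(-2) = 8)
sqrt(o(6, 6)*(-16) + 135)*(-15967) = sqrt(8*(-16) + 135)*(-15967) = sqrt(-128 + 135)*(-15967) = sqrt(7)*(-15967) = -15967*sqrt(7)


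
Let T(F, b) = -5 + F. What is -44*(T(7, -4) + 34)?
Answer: -1584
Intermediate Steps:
-44*(T(7, -4) + 34) = -44*((-5 + 7) + 34) = -44*(2 + 34) = -44*36 = -1584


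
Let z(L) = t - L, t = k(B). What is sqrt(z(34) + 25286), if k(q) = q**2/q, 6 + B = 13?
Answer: sqrt(25259) ≈ 158.93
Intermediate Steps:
B = 7 (B = -6 + 13 = 7)
k(q) = q
t = 7
z(L) = 7 - L
sqrt(z(34) + 25286) = sqrt((7 - 1*34) + 25286) = sqrt((7 - 34) + 25286) = sqrt(-27 + 25286) = sqrt(25259)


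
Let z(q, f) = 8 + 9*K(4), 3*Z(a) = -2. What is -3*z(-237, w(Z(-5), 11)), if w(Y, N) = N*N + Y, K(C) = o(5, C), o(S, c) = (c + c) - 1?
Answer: -213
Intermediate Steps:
o(S, c) = -1 + 2*c (o(S, c) = 2*c - 1 = -1 + 2*c)
K(C) = -1 + 2*C
Z(a) = -2/3 (Z(a) = (1/3)*(-2) = -2/3)
w(Y, N) = Y + N**2 (w(Y, N) = N**2 + Y = Y + N**2)
z(q, f) = 71 (z(q, f) = 8 + 9*(-1 + 2*4) = 8 + 9*(-1 + 8) = 8 + 9*7 = 8 + 63 = 71)
-3*z(-237, w(Z(-5), 11)) = -3*71 = -213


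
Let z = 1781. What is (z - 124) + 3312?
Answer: 4969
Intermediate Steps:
(z - 124) + 3312 = (1781 - 124) + 3312 = 1657 + 3312 = 4969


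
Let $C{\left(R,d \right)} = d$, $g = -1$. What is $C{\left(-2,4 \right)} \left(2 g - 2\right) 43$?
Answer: $-688$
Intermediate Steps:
$C{\left(-2,4 \right)} \left(2 g - 2\right) 43 = 4 \left(2 \left(-1\right) - 2\right) 43 = 4 \left(-2 - 2\right) 43 = 4 \left(-4\right) 43 = \left(-16\right) 43 = -688$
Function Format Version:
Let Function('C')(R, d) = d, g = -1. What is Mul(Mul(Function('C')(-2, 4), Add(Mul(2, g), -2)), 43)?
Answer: -688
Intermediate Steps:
Mul(Mul(Function('C')(-2, 4), Add(Mul(2, g), -2)), 43) = Mul(Mul(4, Add(Mul(2, -1), -2)), 43) = Mul(Mul(4, Add(-2, -2)), 43) = Mul(Mul(4, -4), 43) = Mul(-16, 43) = -688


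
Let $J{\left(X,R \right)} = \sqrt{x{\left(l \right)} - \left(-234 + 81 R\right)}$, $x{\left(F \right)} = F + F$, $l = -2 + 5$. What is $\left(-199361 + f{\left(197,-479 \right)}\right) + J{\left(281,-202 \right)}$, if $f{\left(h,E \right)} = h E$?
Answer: $-293724 + \sqrt{16602} \approx -2.936 \cdot 10^{5}$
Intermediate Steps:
$l = 3$
$x{\left(F \right)} = 2 F$
$f{\left(h,E \right)} = E h$
$J{\left(X,R \right)} = \sqrt{240 - 81 R}$ ($J{\left(X,R \right)} = \sqrt{2 \cdot 3 - \left(-234 + 81 R\right)} = \sqrt{6 - \left(-234 + 81 R\right)} = \sqrt{240 - 81 R}$)
$\left(-199361 + f{\left(197,-479 \right)}\right) + J{\left(281,-202 \right)} = \left(-199361 - 94363\right) + \sqrt{240 - -16362} = \left(-199361 - 94363\right) + \sqrt{240 + 16362} = -293724 + \sqrt{16602}$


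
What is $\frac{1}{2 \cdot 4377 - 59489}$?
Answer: $- \frac{1}{50735} \approx -1.971 \cdot 10^{-5}$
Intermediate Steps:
$\frac{1}{2 \cdot 4377 - 59489} = \frac{1}{8754 - 59489} = \frac{1}{-50735} = - \frac{1}{50735}$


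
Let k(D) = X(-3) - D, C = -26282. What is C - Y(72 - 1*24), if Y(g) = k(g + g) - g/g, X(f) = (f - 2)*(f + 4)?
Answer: -26180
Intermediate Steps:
X(f) = (-2 + f)*(4 + f)
k(D) = -5 - D (k(D) = (-8 + (-3)**2 + 2*(-3)) - D = (-8 + 9 - 6) - D = -5 - D)
Y(g) = -6 - 2*g (Y(g) = (-5 - (g + g)) - g/g = (-5 - 2*g) - 1*1 = (-5 - 2*g) - 1 = -6 - 2*g)
C - Y(72 - 1*24) = -26282 - (-6 - 2*(72 - 1*24)) = -26282 - (-6 - 2*(72 - 24)) = -26282 - (-6 - 2*48) = -26282 - (-6 - 96) = -26282 - 1*(-102) = -26282 + 102 = -26180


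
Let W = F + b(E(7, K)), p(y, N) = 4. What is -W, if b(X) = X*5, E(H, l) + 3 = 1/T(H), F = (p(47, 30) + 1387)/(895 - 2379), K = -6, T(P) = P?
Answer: 22591/1484 ≈ 15.223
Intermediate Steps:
F = -1391/1484 (F = (4 + 1387)/(895 - 2379) = 1391/(-1484) = 1391*(-1/1484) = -1391/1484 ≈ -0.93733)
E(H, l) = -3 + 1/H
b(X) = 5*X
W = -22591/1484 (W = -1391/1484 + 5*(-3 + 1/7) = -1391/1484 + 5*(-3 + ⅐) = -1391/1484 + 5*(-20/7) = -1391/1484 - 100/7 = -22591/1484 ≈ -15.223)
-W = -1*(-22591/1484) = 22591/1484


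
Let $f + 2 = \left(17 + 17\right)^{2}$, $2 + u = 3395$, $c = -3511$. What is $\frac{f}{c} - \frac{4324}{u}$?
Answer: $- \frac{19097086}{11912823} \approx -1.6031$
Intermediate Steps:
$u = 3393$ ($u = -2 + 3395 = 3393$)
$f = 1154$ ($f = -2 + \left(17 + 17\right)^{2} = -2 + 34^{2} = -2 + 1156 = 1154$)
$\frac{f}{c} - \frac{4324}{u} = \frac{1154}{-3511} - \frac{4324}{3393} = 1154 \left(- \frac{1}{3511}\right) - \frac{4324}{3393} = - \frac{1154}{3511} - \frac{4324}{3393} = - \frac{19097086}{11912823}$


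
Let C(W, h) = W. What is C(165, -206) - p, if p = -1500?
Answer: 1665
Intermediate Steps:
C(165, -206) - p = 165 - 1*(-1500) = 165 + 1500 = 1665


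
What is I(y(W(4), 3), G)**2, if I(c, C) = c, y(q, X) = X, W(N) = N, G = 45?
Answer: 9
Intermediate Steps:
I(y(W(4), 3), G)**2 = 3**2 = 9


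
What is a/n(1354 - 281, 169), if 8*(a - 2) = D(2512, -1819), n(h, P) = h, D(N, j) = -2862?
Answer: -1423/4292 ≈ -0.33155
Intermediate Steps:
a = -1423/4 (a = 2 + (1/8)*(-2862) = 2 - 1431/4 = -1423/4 ≈ -355.75)
a/n(1354 - 281, 169) = -1423/(4*(1354 - 281)) = -1423/4/1073 = -1423/4*1/1073 = -1423/4292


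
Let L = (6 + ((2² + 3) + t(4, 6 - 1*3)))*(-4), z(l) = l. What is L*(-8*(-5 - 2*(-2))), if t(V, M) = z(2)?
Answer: -480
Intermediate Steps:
t(V, M) = 2
L = -60 (L = (6 + ((2² + 3) + 2))*(-4) = (6 + ((4 + 3) + 2))*(-4) = (6 + (7 + 2))*(-4) = (6 + 9)*(-4) = 15*(-4) = -60)
L*(-8*(-5 - 2*(-2))) = -(-480)*(-5 - 2*(-2)) = -(-480)*(-5 + 4) = -(-480)*(-1) = -60*8 = -480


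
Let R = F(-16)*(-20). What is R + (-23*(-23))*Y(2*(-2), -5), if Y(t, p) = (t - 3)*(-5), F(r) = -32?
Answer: 19155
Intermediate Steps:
Y(t, p) = 15 - 5*t (Y(t, p) = (-3 + t)*(-5) = 15 - 5*t)
R = 640 (R = -32*(-20) = 640)
R + (-23*(-23))*Y(2*(-2), -5) = 640 + (-23*(-23))*(15 - 10*(-2)) = 640 + 529*(15 - 5*(-4)) = 640 + 529*(15 + 20) = 640 + 529*35 = 640 + 18515 = 19155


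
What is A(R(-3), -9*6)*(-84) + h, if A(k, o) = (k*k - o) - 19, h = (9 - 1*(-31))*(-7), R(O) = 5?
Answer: -5320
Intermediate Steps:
h = -280 (h = (9 + 31)*(-7) = 40*(-7) = -280)
A(k, o) = -19 + k**2 - o (A(k, o) = (k**2 - o) - 19 = -19 + k**2 - o)
A(R(-3), -9*6)*(-84) + h = (-19 + 5**2 - (-9)*6)*(-84) - 280 = (-19 + 25 - 1*(-54))*(-84) - 280 = (-19 + 25 + 54)*(-84) - 280 = 60*(-84) - 280 = -5040 - 280 = -5320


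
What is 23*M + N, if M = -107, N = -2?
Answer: -2463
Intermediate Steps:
23*M + N = 23*(-107) - 2 = -2461 - 2 = -2463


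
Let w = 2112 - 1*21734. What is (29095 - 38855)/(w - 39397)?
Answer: 9760/59019 ≈ 0.16537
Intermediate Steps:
w = -19622 (w = 2112 - 21734 = -19622)
(29095 - 38855)/(w - 39397) = (29095 - 38855)/(-19622 - 39397) = -9760/(-59019) = -9760*(-1/59019) = 9760/59019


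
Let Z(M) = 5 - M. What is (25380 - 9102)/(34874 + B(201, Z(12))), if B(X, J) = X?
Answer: 16278/35075 ≈ 0.46409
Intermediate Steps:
(25380 - 9102)/(34874 + B(201, Z(12))) = (25380 - 9102)/(34874 + 201) = 16278/35075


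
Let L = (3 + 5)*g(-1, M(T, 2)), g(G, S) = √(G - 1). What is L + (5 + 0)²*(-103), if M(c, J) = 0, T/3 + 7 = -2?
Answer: -2575 + 8*I*√2 ≈ -2575.0 + 11.314*I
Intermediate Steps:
T = -27 (T = -21 + 3*(-2) = -21 - 6 = -27)
g(G, S) = √(-1 + G)
L = 8*I*√2 (L = (3 + 5)*√(-1 - 1) = 8*√(-2) = 8*(I*√2) = 8*I*√2 ≈ 11.314*I)
L + (5 + 0)²*(-103) = 8*I*√2 + (5 + 0)²*(-103) = 8*I*√2 + 5²*(-103) = 8*I*√2 + 25*(-103) = 8*I*√2 - 2575 = -2575 + 8*I*√2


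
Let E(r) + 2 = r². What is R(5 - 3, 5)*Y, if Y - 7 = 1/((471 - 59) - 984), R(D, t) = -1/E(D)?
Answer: -4003/1144 ≈ -3.4991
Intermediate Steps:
E(r) = -2 + r²
R(D, t) = -1/(-2 + D²)
Y = 4003/572 (Y = 7 + 1/((471 - 59) - 984) = 7 + 1/(412 - 984) = 7 + 1/(-572) = 7 - 1/572 = 4003/572 ≈ 6.9983)
R(5 - 3, 5)*Y = -1/(-2 + (5 - 3)²)*(4003/572) = -1/(-2 + 2²)*(4003/572) = -1/(-2 + 4)*(4003/572) = -1/2*(4003/572) = -1*½*(4003/572) = -½*4003/572 = -4003/1144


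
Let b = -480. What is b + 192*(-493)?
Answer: -95136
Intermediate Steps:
b + 192*(-493) = -480 + 192*(-493) = -480 - 94656 = -95136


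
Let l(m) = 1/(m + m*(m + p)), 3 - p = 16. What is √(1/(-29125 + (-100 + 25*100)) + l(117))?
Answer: 38*√583674/4377555 ≈ 0.0066319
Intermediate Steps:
p = -13 (p = 3 - 1*16 = 3 - 16 = -13)
l(m) = 1/(m + m*(-13 + m)) (l(m) = 1/(m + m*(m - 13)) = 1/(m + m*(-13 + m)))
√(1/(-29125 + (-100 + 25*100)) + l(117)) = √(1/(-29125 + (-100 + 25*100)) + 1/(117*(-12 + 117))) = √(1/(-29125 + (-100 + 2500)) + (1/117)/105) = √(1/(-29125 + 2400) + (1/117)*(1/105)) = √(1/(-26725) + 1/12285) = √(-1/26725 + 1/12285) = √(2888/65663325) = 38*√583674/4377555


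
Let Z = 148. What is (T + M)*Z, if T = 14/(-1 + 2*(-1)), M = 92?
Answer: 38776/3 ≈ 12925.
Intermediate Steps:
T = -14/3 (T = 14/(-1 - 2) = 14/(-3) = 14*(-⅓) = -14/3 ≈ -4.6667)
(T + M)*Z = (-14/3 + 92)*148 = (262/3)*148 = 38776/3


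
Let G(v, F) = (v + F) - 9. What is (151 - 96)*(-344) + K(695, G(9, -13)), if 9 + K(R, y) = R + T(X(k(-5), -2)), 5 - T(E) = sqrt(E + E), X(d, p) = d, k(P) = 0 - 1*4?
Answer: -18229 - 2*I*sqrt(2) ≈ -18229.0 - 2.8284*I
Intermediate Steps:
k(P) = -4 (k(P) = 0 - 4 = -4)
T(E) = 5 - sqrt(2)*sqrt(E) (T(E) = 5 - sqrt(E + E) = 5 - sqrt(2*E) = 5 - sqrt(2)*sqrt(E))
G(v, F) = -9 + F + v (G(v, F) = (F + v) - 9 = -9 + F + v)
K(R, y) = -4 + R - 2*I*sqrt(2) (K(R, y) = -9 + (R + (5 - sqrt(2)*sqrt(-4))) = -9 + (R + (5 - sqrt(2)*2*I)) = -9 + (R + (5 - 2*I*sqrt(2))) = -9 + (5 + R - 2*I*sqrt(2)) = -4 + R - 2*I*sqrt(2))
(151 - 96)*(-344) + K(695, G(9, -13)) = (151 - 96)*(-344) + (-4 + 695 - 2*I*sqrt(2)) = 55*(-344) + (691 - 2*I*sqrt(2)) = -18920 + (691 - 2*I*sqrt(2)) = -18229 - 2*I*sqrt(2)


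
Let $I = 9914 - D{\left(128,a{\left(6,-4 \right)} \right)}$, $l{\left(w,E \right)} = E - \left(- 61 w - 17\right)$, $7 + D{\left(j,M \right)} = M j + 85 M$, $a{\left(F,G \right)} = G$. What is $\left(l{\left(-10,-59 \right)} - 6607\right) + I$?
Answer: $3514$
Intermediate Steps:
$D{\left(j,M \right)} = -7 + 85 M + M j$ ($D{\left(j,M \right)} = -7 + \left(M j + 85 M\right) = -7 + \left(85 M + M j\right) = -7 + 85 M + M j$)
$l{\left(w,E \right)} = 17 + E + 61 w$ ($l{\left(w,E \right)} = E - \left(-17 - 61 w\right) = E + \left(17 + 61 w\right) = 17 + E + 61 w$)
$I = 10773$ ($I = 9914 - \left(-7 + 85 \left(-4\right) - 512\right) = 9914 - \left(-7 - 340 - 512\right) = 9914 - -859 = 9914 + 859 = 10773$)
$\left(l{\left(-10,-59 \right)} - 6607\right) + I = \left(\left(17 - 59 + 61 \left(-10\right)\right) - 6607\right) + 10773 = \left(\left(17 - 59 - 610\right) - 6607\right) + 10773 = \left(-652 - 6607\right) + 10773 = -7259 + 10773 = 3514$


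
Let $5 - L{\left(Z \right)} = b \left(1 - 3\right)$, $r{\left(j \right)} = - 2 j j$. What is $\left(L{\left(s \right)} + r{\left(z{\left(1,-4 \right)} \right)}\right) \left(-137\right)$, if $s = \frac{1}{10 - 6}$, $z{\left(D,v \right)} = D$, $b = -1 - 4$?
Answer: $959$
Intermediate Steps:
$b = -5$
$r{\left(j \right)} = - 2 j^{2}$
$s = \frac{1}{4} \approx 0.25$
$L{\left(Z \right)} = -5$ ($L{\left(Z \right)} = 5 - - 5 \left(1 - 3\right) = 5 - \left(-5\right) \left(-2\right) = 5 - 10 = -5$)
$\left(L{\left(s \right)} + r{\left(z{\left(1,-4 \right)} \right)}\right) \left(-137\right) = \left(-5 - 2 \cdot 1^{2}\right) \left(-137\right) = \left(-5 - 2\right) \left(-137\right) = \left(-7\right) \left(-137\right) = 959$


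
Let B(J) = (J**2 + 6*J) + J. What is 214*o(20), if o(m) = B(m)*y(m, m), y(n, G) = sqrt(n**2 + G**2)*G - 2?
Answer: -231120 + 46224000*sqrt(2) ≈ 6.5139e+7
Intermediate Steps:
B(J) = J**2 + 7*J
y(n, G) = -2 + G*sqrt(G**2 + n**2) (y(n, G) = sqrt(G**2 + n**2)*G - 2 = G*sqrt(G**2 + n**2) - 2 = -2 + G*sqrt(G**2 + n**2))
o(m) = m*(-2 + m*sqrt(2)*sqrt(m**2))*(7 + m) (o(m) = (m*(7 + m))*(-2 + m*sqrt(m**2 + m**2)) = (m*(7 + m))*(-2 + m*sqrt(2*m**2)) = (m*(7 + m))*(-2 + m*(sqrt(2)*sqrt(m**2))) = (m*(7 + m))*(-2 + m*sqrt(2)*sqrt(m**2)) = m*(-2 + m*sqrt(2)*sqrt(m**2))*(7 + m))
214*o(20) = 214*(20*(-2 + 20*sqrt(2)*sqrt(20**2))*(7 + 20)) = 214*(20*(-2 + 20*sqrt(2)*sqrt(400))*27) = 214*(20*(-2 + 20*sqrt(2)*20)*27) = 214*(20*(-2 + 400*sqrt(2))*27) = 214*(-1080 + 216000*sqrt(2)) = -231120 + 46224000*sqrt(2)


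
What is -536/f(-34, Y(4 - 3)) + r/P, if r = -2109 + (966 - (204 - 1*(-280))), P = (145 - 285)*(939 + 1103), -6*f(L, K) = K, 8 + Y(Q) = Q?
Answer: -131339813/285880 ≈ -459.42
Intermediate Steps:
Y(Q) = -8 + Q
f(L, K) = -K/6
P = -285880 (P = -140*2042 = -285880)
r = -1627 (r = -2109 + (966 - (204 + 280)) = -2109 + (966 - 1*484) = -2109 + (966 - 484) = -2109 + 482 = -1627)
-536/f(-34, Y(4 - 3)) + r/P = -536*(-6/(-8 + (4 - 3))) - 1627/(-285880) = -536*(-6/(-8 + 1)) - 1627*(-1/285880) = -536/((-⅙*(-7))) + 1627/285880 = -536/7/6 + 1627/285880 = -536*6/7 + 1627/285880 = -3216/7 + 1627/285880 = -131339813/285880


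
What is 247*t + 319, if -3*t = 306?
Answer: -24875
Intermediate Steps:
t = -102 (t = -⅓*306 = -102)
247*t + 319 = 247*(-102) + 319 = -25194 + 319 = -24875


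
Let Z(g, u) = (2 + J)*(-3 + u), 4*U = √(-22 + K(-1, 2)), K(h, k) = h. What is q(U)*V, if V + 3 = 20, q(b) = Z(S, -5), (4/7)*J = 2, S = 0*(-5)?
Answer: -748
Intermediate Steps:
S = 0
J = 7/2 (J = (7/4)*2 = 7/2 ≈ 3.5000)
U = I*√23/4 (U = √(-22 - 1)/4 = √(-23)/4 = (I*√23)/4 = I*√23/4 ≈ 1.199*I)
Z(g, u) = -33/2 + 11*u/2 (Z(g, u) = (2 + 7/2)*(-3 + u) = 11*(-3 + u)/2 = -33/2 + 11*u/2)
q(b) = -44 (q(b) = -33/2 + (11/2)*(-5) = -33/2 - 55/2 = -44)
V = 17 (V = -3 + 20 = 17)
q(U)*V = -44*17 = -748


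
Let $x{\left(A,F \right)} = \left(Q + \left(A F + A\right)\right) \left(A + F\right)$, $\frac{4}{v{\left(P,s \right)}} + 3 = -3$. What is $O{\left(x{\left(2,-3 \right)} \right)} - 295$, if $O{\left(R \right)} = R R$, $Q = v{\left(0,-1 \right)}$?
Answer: $- \frac{2459}{9} \approx -273.22$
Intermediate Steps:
$v{\left(P,s \right)} = - \frac{2}{3}$ ($v{\left(P,s \right)} = \frac{4}{-3 - 3} = \frac{4}{-6} = 4 \left(- \frac{1}{6}\right) = - \frac{2}{3}$)
$Q = - \frac{2}{3} \approx -0.66667$
$x{\left(A,F \right)} = \left(A + F\right) \left(- \frac{2}{3} + A + A F\right)$ ($x{\left(A,F \right)} = \left(- \frac{2}{3} + \left(A F + A\right)\right) \left(A + F\right) = \left(- \frac{2}{3} + \left(A + A F\right)\right) \left(A + F\right) = \left(- \frac{2}{3} + A + A F\right) \left(A + F\right) = \left(A + F\right) \left(- \frac{2}{3} + A + A F\right)$)
$O{\left(R \right)} = R^{2}$
$O{\left(x{\left(2,-3 \right)} \right)} - 295 = \left(2^{2} - \frac{4}{3} - -2 + 2 \left(-3\right) + 2 \left(-3\right)^{2} - 3 \cdot 2^{2}\right)^{2} - 295 = \left(4 - \frac{4}{3} + 2 - 6 + 2 \cdot 9 - 12\right)^{2} - 295 = \left(4 - \frac{4}{3} + 2 - 6 + 18 - 12\right)^{2} - 295 = \left(\frac{14}{3}\right)^{2} - 295 = \frac{196}{9} - 295 = - \frac{2459}{9}$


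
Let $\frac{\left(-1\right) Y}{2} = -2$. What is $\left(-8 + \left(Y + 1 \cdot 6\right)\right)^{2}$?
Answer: $4$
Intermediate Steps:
$Y = 4$ ($Y = \left(-2\right) \left(-2\right) = 4$)
$\left(-8 + \left(Y + 1 \cdot 6\right)\right)^{2} = \left(-8 + \left(4 + 1 \cdot 6\right)\right)^{2} = \left(-8 + \left(4 + 6\right)\right)^{2} = \left(-8 + 10\right)^{2} = 2^{2} = 4$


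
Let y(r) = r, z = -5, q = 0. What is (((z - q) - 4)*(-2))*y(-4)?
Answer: -72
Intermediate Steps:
(((z - q) - 4)*(-2))*y(-4) = (((-5 - 1*0) - 4)*(-2))*(-4) = (((-5 + 0) - 4)*(-2))*(-4) = ((-5 - 4)*(-2))*(-4) = -9*(-2)*(-4) = 18*(-4) = -72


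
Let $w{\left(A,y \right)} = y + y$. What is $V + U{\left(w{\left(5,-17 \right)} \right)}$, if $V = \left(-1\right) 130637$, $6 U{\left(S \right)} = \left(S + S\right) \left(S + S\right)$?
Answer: $- \frac{389599}{3} \approx -1.2987 \cdot 10^{5}$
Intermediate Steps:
$w{\left(A,y \right)} = 2 y$
$U{\left(S \right)} = \frac{2 S^{2}}{3}$ ($U{\left(S \right)} = \frac{\left(S + S\right) \left(S + S\right)}{6} = \frac{2 S 2 S}{6} = \frac{4 S^{2}}{6} = \frac{2 S^{2}}{3}$)
$V = -130637$
$V + U{\left(w{\left(5,-17 \right)} \right)} = -130637 + \frac{2 \left(2 \left(-17\right)\right)^{2}}{3} = -130637 + \frac{2 \left(-34\right)^{2}}{3} = -130637 + \frac{2}{3} \cdot 1156 = -130637 + \frac{2312}{3} = - \frac{389599}{3}$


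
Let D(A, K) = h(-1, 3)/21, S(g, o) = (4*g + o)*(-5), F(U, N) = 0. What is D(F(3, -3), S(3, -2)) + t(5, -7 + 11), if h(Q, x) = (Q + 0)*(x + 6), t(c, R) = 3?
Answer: 18/7 ≈ 2.5714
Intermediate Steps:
h(Q, x) = Q*(6 + x)
S(g, o) = -20*g - 5*o (S(g, o) = (o + 4*g)*(-5) = -20*g - 5*o)
D(A, K) = -3/7 (D(A, K) = -(6 + 3)/21 = -1*9*(1/21) = -9*1/21 = -3/7)
D(F(3, -3), S(3, -2)) + t(5, -7 + 11) = -3/7 + 3 = 18/7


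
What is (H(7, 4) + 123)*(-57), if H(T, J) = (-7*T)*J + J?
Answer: 3933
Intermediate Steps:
H(T, J) = J - 7*J*T (H(T, J) = -7*J*T + J = J - 7*J*T)
(H(7, 4) + 123)*(-57) = (4*(1 - 7*7) + 123)*(-57) = (4*(1 - 49) + 123)*(-57) = (4*(-48) + 123)*(-57) = (-192 + 123)*(-57) = -69*(-57) = 3933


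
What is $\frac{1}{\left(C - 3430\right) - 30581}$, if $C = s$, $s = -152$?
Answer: $- \frac{1}{34163} \approx -2.9271 \cdot 10^{-5}$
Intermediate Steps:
$C = -152$
$\frac{1}{\left(C - 3430\right) - 30581} = \frac{1}{\left(-152 - 3430\right) - 30581} = \frac{1}{-3582 - 30581} = \frac{1}{-34163} = - \frac{1}{34163}$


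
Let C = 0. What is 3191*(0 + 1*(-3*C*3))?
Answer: 0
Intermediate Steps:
3191*(0 + 1*(-3*C*3)) = 3191*(0 + 1*(-3*0*3)) = 3191*(0 + 1*(0*3)) = 3191*(0 + 1*0) = 3191*(0 + 0) = 3191*0 = 0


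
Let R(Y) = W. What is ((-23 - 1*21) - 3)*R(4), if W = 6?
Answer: -282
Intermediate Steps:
R(Y) = 6
((-23 - 1*21) - 3)*R(4) = ((-23 - 1*21) - 3)*6 = ((-23 - 21) - 3)*6 = (-44 - 3)*6 = -47*6 = -282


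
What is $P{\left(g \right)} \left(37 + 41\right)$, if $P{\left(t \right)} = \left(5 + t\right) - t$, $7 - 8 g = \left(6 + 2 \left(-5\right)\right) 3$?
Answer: $390$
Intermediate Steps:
$g = \frac{19}{8}$ ($g = \frac{7}{8} - \frac{\left(6 + 2 \left(-5\right)\right) 3}{8} = \frac{7}{8} - \frac{\left(6 - 10\right) 3}{8} = \frac{7}{8} - \frac{\left(-4\right) 3}{8} = \frac{7}{8} - - \frac{3}{2} = \frac{7}{8} + \frac{3}{2} = \frac{19}{8} \approx 2.375$)
$P{\left(t \right)} = 5$
$P{\left(g \right)} \left(37 + 41\right) = 5 \left(37 + 41\right) = 5 \cdot 78 = 390$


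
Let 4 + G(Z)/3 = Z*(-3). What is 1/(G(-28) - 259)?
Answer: -1/19 ≈ -0.052632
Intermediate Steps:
G(Z) = -12 - 9*Z (G(Z) = -12 + 3*(Z*(-3)) = -12 + 3*(-3*Z) = -12 - 9*Z)
1/(G(-28) - 259) = 1/((-12 - 9*(-28)) - 259) = 1/((-12 + 252) - 259) = 1/(240 - 259) = 1/(-19) = -1/19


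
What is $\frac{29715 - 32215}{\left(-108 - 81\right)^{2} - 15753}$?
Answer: $- \frac{625}{4992} \approx -0.1252$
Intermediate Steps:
$\frac{29715 - 32215}{\left(-108 - 81\right)^{2} - 15753} = - \frac{2500}{\left(-189\right)^{2} - 15753} = - \frac{2500}{35721 - 15753} = - \frac{2500}{19968} = \left(-2500\right) \frac{1}{19968} = - \frac{625}{4992}$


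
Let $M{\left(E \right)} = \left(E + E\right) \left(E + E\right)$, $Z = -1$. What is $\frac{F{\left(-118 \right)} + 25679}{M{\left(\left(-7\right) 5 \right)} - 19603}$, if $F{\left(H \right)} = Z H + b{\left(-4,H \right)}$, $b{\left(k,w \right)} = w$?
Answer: $- \frac{25679}{14703} \approx -1.7465$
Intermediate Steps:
$F{\left(H \right)} = 0$ ($F{\left(H \right)} = - H + H = 0$)
$M{\left(E \right)} = 4 E^{2}$ ($M{\left(E \right)} = 2 E 2 E = 4 E^{2}$)
$\frac{F{\left(-118 \right)} + 25679}{M{\left(\left(-7\right) 5 \right)} - 19603} = \frac{0 + 25679}{4 \left(\left(-7\right) 5\right)^{2} - 19603} = \frac{25679}{4 \left(-35\right)^{2} - 19603} = \frac{25679}{4 \cdot 1225 - 19603} = \frac{25679}{4900 - 19603} = \frac{25679}{-14703} = 25679 \left(- \frac{1}{14703}\right) = - \frac{25679}{14703}$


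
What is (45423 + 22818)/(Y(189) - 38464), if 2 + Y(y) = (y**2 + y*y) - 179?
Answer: 68241/32797 ≈ 2.0807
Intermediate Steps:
Y(y) = -181 + 2*y**2 (Y(y) = -2 + ((y**2 + y*y) - 179) = -2 + ((y**2 + y**2) - 179) = -2 + (2*y**2 - 179) = -2 + (-179 + 2*y**2) = -181 + 2*y**2)
(45423 + 22818)/(Y(189) - 38464) = (45423 + 22818)/((-181 + 2*189**2) - 38464) = 68241/((-181 + 2*35721) - 38464) = 68241/((-181 + 71442) - 38464) = 68241/(71261 - 38464) = 68241/32797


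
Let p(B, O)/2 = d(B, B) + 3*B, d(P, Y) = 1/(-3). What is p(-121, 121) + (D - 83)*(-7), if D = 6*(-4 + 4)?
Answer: -437/3 ≈ -145.67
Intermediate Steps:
D = 0 (D = 6*0 = 0)
d(P, Y) = -⅓
p(B, O) = -⅔ + 6*B (p(B, O) = 2*(-⅓ + 3*B) = -⅔ + 6*B)
p(-121, 121) + (D - 83)*(-7) = (-⅔ + 6*(-121)) + (0 - 83)*(-7) = (-⅔ - 726) - 83*(-7) = -2180/3 + 581 = -437/3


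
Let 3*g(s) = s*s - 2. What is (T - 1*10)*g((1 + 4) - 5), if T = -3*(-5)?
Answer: -10/3 ≈ -3.3333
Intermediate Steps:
T = 15
g(s) = -⅔ + s²/3 (g(s) = (s*s - 2)/3 = (s² - 2)/3 = (-2 + s²)/3 = -⅔ + s²/3)
(T - 1*10)*g((1 + 4) - 5) = (15 - 1*10)*(-⅔ + ((1 + 4) - 5)²/3) = (15 - 10)*(-⅔ + (5 - 5)²/3) = 5*(-⅔ + (⅓)*0²) = 5*(-⅔ + (⅓)*0) = 5*(-⅔ + 0) = 5*(-⅔) = -10/3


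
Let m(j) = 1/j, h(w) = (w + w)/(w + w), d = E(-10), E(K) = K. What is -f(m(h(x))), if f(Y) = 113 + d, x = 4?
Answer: -103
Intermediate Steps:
d = -10
h(w) = 1 (h(w) = (2*w)/((2*w)) = (2*w)*(1/(2*w)) = 1)
f(Y) = 103 (f(Y) = 113 - 10 = 103)
-f(m(h(x))) = -1*103 = -103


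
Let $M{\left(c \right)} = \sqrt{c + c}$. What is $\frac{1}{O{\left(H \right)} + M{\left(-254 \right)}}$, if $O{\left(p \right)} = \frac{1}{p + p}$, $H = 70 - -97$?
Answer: $\frac{334}{56670449} - \frac{223112 i \sqrt{127}}{56670449} \approx 5.8937 \cdot 10^{-6} - 0.044368 i$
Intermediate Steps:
$H = 167$ ($H = 70 + 97 = 167$)
$O{\left(p \right)} = \frac{1}{2 p}$
$M{\left(c \right)} = \sqrt{2} \sqrt{c}$ ($M{\left(c \right)} = \sqrt{2 c} = \sqrt{2} \sqrt{c}$)
$\frac{1}{O{\left(H \right)} + M{\left(-254 \right)}} = \frac{1}{\frac{1}{2 \cdot 167} + \sqrt{2} \sqrt{-254}} = \frac{1}{\frac{1}{2} \cdot \frac{1}{167} + \sqrt{2} i \sqrt{254}} = \frac{1}{\frac{1}{334} + 2 i \sqrt{127}}$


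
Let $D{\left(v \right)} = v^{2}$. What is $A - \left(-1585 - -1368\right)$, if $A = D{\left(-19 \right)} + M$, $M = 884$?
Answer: $1462$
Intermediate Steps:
$A = 1245$ ($A = \left(-19\right)^{2} + 884 = 361 + 884 = 1245$)
$A - \left(-1585 - -1368\right) = 1245 - \left(-1585 - -1368\right) = 1245 - \left(-1585 + 1368\right) = 1245 - -217 = 1245 + 217 = 1462$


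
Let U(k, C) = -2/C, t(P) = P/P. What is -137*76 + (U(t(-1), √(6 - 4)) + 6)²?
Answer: -10412 + (6 - √2)² ≈ -10391.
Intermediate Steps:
t(P) = 1
-137*76 + (U(t(-1), √(6 - 4)) + 6)² = -137*76 + (-2/√(6 - 4) + 6)² = -10412 + (-2*√2/2 + 6)² = -10412 + (-√2 + 6)² = -10412 + (6 - √2)²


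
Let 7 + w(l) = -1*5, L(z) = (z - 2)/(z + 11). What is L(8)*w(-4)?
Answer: -72/19 ≈ -3.7895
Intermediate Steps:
L(z) = (-2 + z)/(11 + z)
w(l) = -12 (w(l) = -7 - 1*5 = -7 - 5 = -12)
L(8)*w(-4) = ((-2 + 8)/(11 + 8))*(-12) = (6/19)*(-12) = -72/19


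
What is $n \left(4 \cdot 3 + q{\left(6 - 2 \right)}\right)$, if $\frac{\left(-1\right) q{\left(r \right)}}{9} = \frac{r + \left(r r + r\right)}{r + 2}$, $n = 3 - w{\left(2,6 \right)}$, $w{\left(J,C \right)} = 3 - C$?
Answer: $-144$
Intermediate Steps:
$n = 6$ ($n = 3 - \left(3 - 6\right) = 3 - -3 = 3 + 3 = 6$)
$q{\left(r \right)} = - \frac{9 \left(r^{2} + 2 r\right)}{2 + r}$ ($q{\left(r \right)} = - 9 \frac{r + \left(r r + r\right)}{r + 2} = - 9 \frac{r + \left(r^{2} + r\right)}{2 + r} = - 9 \frac{r + \left(r + r^{2}\right)}{2 + r} = - 9 \frac{r^{2} + 2 r}{2 + r} = - \frac{9 \left(r^{2} + 2 r\right)}{2 + r}$)
$n \left(4 \cdot 3 + q{\left(6 - 2 \right)}\right) = 6 \left(4 \cdot 3 - 9 \left(6 - 2\right)\right) = 6 \left(12 - 9 \left(6 - 2\right)\right) = 6 \left(12 - 36\right) = 6 \left(-24\right) = -144$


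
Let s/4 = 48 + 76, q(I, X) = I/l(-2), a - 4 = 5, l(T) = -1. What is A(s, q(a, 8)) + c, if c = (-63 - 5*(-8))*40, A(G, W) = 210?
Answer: -710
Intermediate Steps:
a = 9 (a = 4 + 5 = 9)
q(I, X) = -I (q(I, X) = I/(-1) = I*(-1) = -I)
s = 496 (s = 4*(48 + 76) = 4*124 = 496)
c = -920 (c = (-63 + 40)*40 = -23*40 = -920)
A(s, q(a, 8)) + c = 210 - 920 = -710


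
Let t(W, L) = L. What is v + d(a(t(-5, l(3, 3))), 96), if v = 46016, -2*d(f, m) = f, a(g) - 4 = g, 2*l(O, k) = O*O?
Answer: 184047/4 ≈ 46012.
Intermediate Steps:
l(O, k) = O**2/2 (l(O, k) = (O*O)/2 = O**2/2)
a(g) = 4 + g
d(f, m) = -f/2
v + d(a(t(-5, l(3, 3))), 96) = 46016 - (4 + (1/2)*3**2)/2 = 46016 - (4 + (1/2)*9)/2 = 46016 - (4 + 9/2)/2 = 46016 - 1/2*17/2 = 46016 - 17/4 = 184047/4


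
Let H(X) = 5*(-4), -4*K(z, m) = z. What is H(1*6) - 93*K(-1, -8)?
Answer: -173/4 ≈ -43.250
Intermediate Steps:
K(z, m) = -z/4
H(X) = -20
H(1*6) - 93*K(-1, -8) = -20 - (-93)*(-1)/4 = -20 - 93*1/4 = -20 - 93/4 = -173/4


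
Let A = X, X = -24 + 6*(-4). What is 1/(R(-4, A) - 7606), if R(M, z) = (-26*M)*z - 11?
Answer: -1/12609 ≈ -7.9308e-5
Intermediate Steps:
X = -48 (X = -24 - 24 = -48)
A = -48
R(M, z) = -11 - 26*M*z (R(M, z) = -26*M*z - 11 = -11 - 26*M*z)
1/(R(-4, A) - 7606) = 1/((-11 - 26*(-4)*(-48)) - 7606) = 1/((-11 - 4992) - 7606) = 1/(-5003 - 7606) = 1/(-12609) = -1/12609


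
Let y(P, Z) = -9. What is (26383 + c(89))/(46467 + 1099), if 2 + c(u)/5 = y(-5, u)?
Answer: 13164/23783 ≈ 0.55350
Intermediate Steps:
c(u) = -55 (c(u) = -10 + 5*(-9) = -10 - 45 = -55)
(26383 + c(89))/(46467 + 1099) = (26383 - 55)/(46467 + 1099) = 26328/47566 = 26328*(1/47566) = 13164/23783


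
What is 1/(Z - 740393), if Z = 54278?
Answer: -1/686115 ≈ -1.4575e-6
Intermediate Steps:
1/(Z - 740393) = 1/(54278 - 740393) = 1/(-686115) = -1/686115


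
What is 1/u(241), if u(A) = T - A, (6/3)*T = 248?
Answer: -1/117 ≈ -0.0085470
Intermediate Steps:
T = 124 (T = (½)*248 = 124)
u(A) = 124 - A
1/u(241) = 1/(124 - 1*241) = 1/(124 - 241) = 1/(-117) = -1/117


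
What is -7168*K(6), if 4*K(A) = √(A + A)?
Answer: -3584*√3 ≈ -6207.7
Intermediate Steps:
K(A) = √2*√A/4 (K(A) = √(A + A)/4 = √(2*A)/4 = (√2*√A)/4 = √2*√A/4)
-7168*K(6) = -1792*√2*√6 = -3584*√3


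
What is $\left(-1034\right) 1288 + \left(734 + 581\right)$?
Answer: $-1330477$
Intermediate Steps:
$\left(-1034\right) 1288 + \left(734 + 581\right) = -1331792 + 1315 = -1330477$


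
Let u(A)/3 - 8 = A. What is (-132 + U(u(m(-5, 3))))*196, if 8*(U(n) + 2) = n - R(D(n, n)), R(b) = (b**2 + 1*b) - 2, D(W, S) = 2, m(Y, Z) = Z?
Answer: -51107/2 ≈ -25554.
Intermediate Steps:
u(A) = 24 + 3*A
R(b) = -2 + b + b**2 (R(b) = (b**2 + b) - 2 = (b + b**2) - 2 = -2 + b + b**2)
U(n) = -5/2 + n/8 (U(n) = -2 + (n - (-2 + 2 + 2**2))/8 = -2 + (n - (-2 + 2 + 4))/8 = -2 + (n - 1*4)/8 = -2 + (n - 4)/8 = -2 + (-4 + n)/8 = -2 + (-1/2 + n/8) = -5/2 + n/8)
(-132 + U(u(m(-5, 3))))*196 = (-132 + (-5/2 + (24 + 3*3)/8))*196 = (-132 + (-5/2 + (24 + 9)/8))*196 = (-132 + (-5/2 + (1/8)*33))*196 = (-132 + (-5/2 + 33/8))*196 = (-132 + 13/8)*196 = -1043/8*196 = -51107/2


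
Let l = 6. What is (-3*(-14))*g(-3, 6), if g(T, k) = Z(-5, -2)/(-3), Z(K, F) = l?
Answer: -84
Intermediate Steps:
Z(K, F) = 6
g(T, k) = -2 (g(T, k) = 6/(-3) = 6*(-⅓) = -2)
(-3*(-14))*g(-3, 6) = -3*(-14)*(-2) = 42*(-2) = -84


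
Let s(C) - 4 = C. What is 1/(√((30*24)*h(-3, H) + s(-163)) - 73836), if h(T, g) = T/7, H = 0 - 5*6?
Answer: -172284/12720762515 - I*√22911/38162287545 ≈ -1.3544e-5 - 3.9663e-9*I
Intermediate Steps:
H = -30 (H = 0 - 30 = -30)
h(T, g) = T/7 (h(T, g) = T*(⅐) = T/7)
s(C) = 4 + C
1/(√((30*24)*h(-3, H) + s(-163)) - 73836) = 1/(√((30*24)*((⅐)*(-3)) + (4 - 163)) - 73836) = 1/(√(720*(-3/7) - 159) - 73836) = 1/(√(-2160/7 - 159) - 73836) = 1/(√(-3273/7) - 73836) = 1/(I*√22911/7 - 73836) = 1/(-73836 + I*√22911/7)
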